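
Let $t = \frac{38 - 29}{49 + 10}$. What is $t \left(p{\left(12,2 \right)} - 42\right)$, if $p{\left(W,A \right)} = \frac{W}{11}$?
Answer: $- \frac{4050}{649} \approx -6.2404$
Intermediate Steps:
$p{\left(W,A \right)} = \frac{W}{11}$ ($p{\left(W,A \right)} = W \frac{1}{11} = \frac{W}{11}$)
$t = \frac{9}{59} \approx 0.15254$
$t \left(p{\left(12,2 \right)} - 42\right) = \frac{9 \left(\frac{1}{11} \cdot 12 - 42\right)}{59} = \frac{9 \left(\frac{12}{11} - 42\right)}{59} = \frac{9}{59} \left(- \frac{450}{11}\right) = - \frac{4050}{649}$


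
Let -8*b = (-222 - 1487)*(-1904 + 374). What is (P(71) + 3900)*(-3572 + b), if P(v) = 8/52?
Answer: -33505732223/26 ≈ -1.2887e+9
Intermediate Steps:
b = -1307385/4 (b = -(-222 - 1487)*(-1904 + 374)/8 = -(-1709)*(-1530)/8 = -1/8*2614770 = -1307385/4 ≈ -3.2685e+5)
P(v) = 2/13 (P(v) = 8*(1/52) = 2/13)
(P(71) + 3900)*(-3572 + b) = (2/13 + 3900)*(-3572 - 1307385/4) = (50702/13)*(-1321673/4) = -33505732223/26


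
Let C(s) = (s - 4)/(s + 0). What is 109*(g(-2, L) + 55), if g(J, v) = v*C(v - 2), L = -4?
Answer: 15805/3 ≈ 5268.3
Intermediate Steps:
C(s) = (-4 + s)/s
g(J, v) = v*(-6 + v)/(-2 + v) (g(J, v) = v*((-4 + (v - 2))/(v - 2)) = v*((-4 + (-2 + v))/(-2 + v)) = v*((-6 + v)/(-2 + v)) = v*(-6 + v)/(-2 + v))
109*(g(-2, L) + 55) = 109*(-4*(-6 - 4)/(-2 - 4) + 55) = 109*(-4*(-10)/(-6) + 55) = 109*(-4*(-1/6)*(-10) + 55) = 109*(-20/3 + 55) = 109*(145/3) = 15805/3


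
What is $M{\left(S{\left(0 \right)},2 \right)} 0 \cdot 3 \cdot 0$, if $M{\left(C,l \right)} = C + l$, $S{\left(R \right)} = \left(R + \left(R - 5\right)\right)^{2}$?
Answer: $0$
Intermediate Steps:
$S{\left(R \right)} = \left(-5 + 2 R\right)^{2}$ ($S{\left(R \right)} = \left(R + \left(R - 5\right)\right)^{2} = \left(R + \left(-5 + R\right)\right)^{2} = \left(-5 + 2 R\right)^{2}$)
$M{\left(S{\left(0 \right)},2 \right)} 0 \cdot 3 \cdot 0 = \left(\left(-5 + 2 \cdot 0\right)^{2} + 2\right) 0 \cdot 3 \cdot 0 = \left(\left(-5 + 0\right)^{2} + 2\right) 0 \cdot 0 = \left(\left(-5\right)^{2} + 2\right) 0 \cdot 0 = \left(25 + 2\right) 0 \cdot 0 = 27 \cdot 0 \cdot 0 = 0 \cdot 0 = 0$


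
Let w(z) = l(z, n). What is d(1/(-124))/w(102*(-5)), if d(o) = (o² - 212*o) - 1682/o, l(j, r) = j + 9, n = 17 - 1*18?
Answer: -3206967857/7703376 ≈ -416.31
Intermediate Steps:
n = -1 (n = 17 - 18 = -1)
l(j, r) = 9 + j
w(z) = 9 + z
d(o) = o² - 1682/o - 212*o
d(1/(-124))/w(102*(-5)) = ((-1682 + (1/(-124))²*(-212 + 1/(-124)))/(1/(-124)))/(9 + 102*(-5)) = ((-1682 + (-1/124)²*(-212 - 1/124))/(-1/124))/(9 - 510) = -124*(-1682 + (1/15376)*(-26289/124))/(-501) = -124*(-1682 - 26289/1906624)*(-1/501) = -124*(-3206967857/1906624)*(-1/501) = (3206967857/15376)*(-1/501) = -3206967857/7703376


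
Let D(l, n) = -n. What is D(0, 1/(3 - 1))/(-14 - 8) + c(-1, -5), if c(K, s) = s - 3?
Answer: -351/44 ≈ -7.9773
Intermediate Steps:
c(K, s) = -3 + s
D(0, 1/(3 - 1))/(-14 - 8) + c(-1, -5) = (-1/(3 - 1))/(-14 - 8) + (-3 - 5) = -1/2/(-22) - 8 = -1*½*(-1/22) - 8 = -½*(-1/22) - 8 = 1/44 - 8 = -351/44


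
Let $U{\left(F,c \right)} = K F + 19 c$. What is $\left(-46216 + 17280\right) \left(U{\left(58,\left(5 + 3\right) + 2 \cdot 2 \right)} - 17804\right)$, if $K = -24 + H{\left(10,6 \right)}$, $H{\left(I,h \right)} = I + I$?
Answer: $515292288$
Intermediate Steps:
$H{\left(I,h \right)} = 2 I$
$K = -4$ ($K = -24 + 2 \cdot 10 = -24 + 20 = -4$)
$U{\left(F,c \right)} = - 4 F + 19 c$
$\left(-46216 + 17280\right) \left(U{\left(58,\left(5 + 3\right) + 2 \cdot 2 \right)} - 17804\right) = \left(-46216 + 17280\right) \left(\left(\left(-4\right) 58 + 19 \left(\left(5 + 3\right) + 2 \cdot 2\right)\right) - 17804\right) = - 28936 \left(\left(-232 + 19 \left(8 + 4\right)\right) - 17804\right) = - 28936 \left(\left(-232 + 19 \cdot 12\right) - 17804\right) = - 28936 \left(\left(-232 + 228\right) - 17804\right) = - 28936 \left(-4 - 17804\right) = \left(-28936\right) \left(-17808\right) = 515292288$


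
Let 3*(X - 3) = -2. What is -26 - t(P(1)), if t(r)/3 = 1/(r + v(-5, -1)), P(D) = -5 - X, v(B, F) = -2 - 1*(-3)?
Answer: -485/19 ≈ -25.526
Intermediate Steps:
v(B, F) = 1 (v(B, F) = -2 + 3 = 1)
X = 7/3 (X = 3 + (1/3)*(-2) = 3 - 2/3 = 7/3 ≈ 2.3333)
P(D) = -22/3 (P(D) = -5 - 1*7/3 = -5 - 7/3 = -22/3)
t(r) = 3/(1 + r) (t(r) = 3/(r + 1) = 3/(1 + r))
-26 - t(P(1)) = -26 - 3/(1 - 22/3) = -26 - 3/(-19/3) = -26 - 3*(-3)/19 = -26 - 1*(-9/19) = -26 + 9/19 = -485/19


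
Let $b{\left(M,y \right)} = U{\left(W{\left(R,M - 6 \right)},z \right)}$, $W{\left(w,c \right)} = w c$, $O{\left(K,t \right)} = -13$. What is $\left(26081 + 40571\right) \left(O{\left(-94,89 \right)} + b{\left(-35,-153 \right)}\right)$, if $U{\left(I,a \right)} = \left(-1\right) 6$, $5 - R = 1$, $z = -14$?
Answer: $-1266388$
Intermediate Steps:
$R = 4$ ($R = 5 - 1 = 4$)
$W{\left(w,c \right)} = c w$
$U{\left(I,a \right)} = -6$
$b{\left(M,y \right)} = -6$
$\left(26081 + 40571\right) \left(O{\left(-94,89 \right)} + b{\left(-35,-153 \right)}\right) = \left(26081 + 40571\right) \left(-13 - 6\right) = 66652 \left(-19\right) = -1266388$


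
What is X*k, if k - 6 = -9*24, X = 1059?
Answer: -222390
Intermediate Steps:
k = -210 (k = 6 - 9*24 = 6 - 216 = -210)
X*k = 1059*(-210) = -222390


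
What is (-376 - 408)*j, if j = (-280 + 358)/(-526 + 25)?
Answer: 20384/167 ≈ 122.06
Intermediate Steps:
j = -26/167 (j = 78/(-501) = 78*(-1/501) = -26/167 ≈ -0.15569)
(-376 - 408)*j = (-376 - 408)*(-26/167) = -784*(-26/167) = 20384/167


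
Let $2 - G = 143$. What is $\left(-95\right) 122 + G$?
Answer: $-11731$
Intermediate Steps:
$G = -141$ ($G = 2 - 143 = -141$)
$\left(-95\right) 122 + G = \left(-95\right) 122 - 141 = -11590 - 141 = -11731$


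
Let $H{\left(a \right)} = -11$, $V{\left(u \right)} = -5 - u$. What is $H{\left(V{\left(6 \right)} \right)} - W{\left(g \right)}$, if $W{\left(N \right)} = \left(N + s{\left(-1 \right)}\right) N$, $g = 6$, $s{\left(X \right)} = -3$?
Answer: $-29$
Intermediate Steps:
$W{\left(N \right)} = N \left(-3 + N\right)$ ($W{\left(N \right)} = \left(N - 3\right) N = \left(-3 + N\right) N = N \left(-3 + N\right)$)
$H{\left(V{\left(6 \right)} \right)} - W{\left(g \right)} = -11 - 6 \left(-3 + 6\right) = -11 - 6 \cdot 3 = -11 - 18 = -29$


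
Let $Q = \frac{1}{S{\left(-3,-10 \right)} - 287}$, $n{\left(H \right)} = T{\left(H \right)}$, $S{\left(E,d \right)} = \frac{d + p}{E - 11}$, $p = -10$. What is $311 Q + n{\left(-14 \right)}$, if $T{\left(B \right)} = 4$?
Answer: $\frac{5819}{1999} \approx 2.911$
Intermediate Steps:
$S{\left(E,d \right)} = \frac{-10 + d}{-11 + E}$ ($S{\left(E,d \right)} = \frac{d - 10}{E - 11} = \frac{-10 + d}{-11 + E}$)
$n{\left(H \right)} = 4$
$Q = - \frac{7}{1999}$ ($Q = \frac{1}{\frac{-10 - 10}{-11 - 3} - 287} = \frac{1}{\frac{1}{-14} \left(-20\right) - 287} = \frac{1}{\left(- \frac{1}{14}\right) \left(-20\right) - 287} = \frac{1}{\frac{10}{7} - 287} = \frac{1}{- \frac{1999}{7}} = - \frac{7}{1999} \approx -0.0035018$)
$311 Q + n{\left(-14 \right)} = 311 \left(- \frac{7}{1999}\right) + 4 = - \frac{2177}{1999} + 4 = \frac{5819}{1999}$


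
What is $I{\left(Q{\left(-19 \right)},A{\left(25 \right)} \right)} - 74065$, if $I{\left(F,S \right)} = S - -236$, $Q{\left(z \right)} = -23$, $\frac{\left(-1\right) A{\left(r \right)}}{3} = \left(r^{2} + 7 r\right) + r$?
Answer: $-76304$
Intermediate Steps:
$A{\left(r \right)} = - 24 r - 3 r^{2}$ ($A{\left(r \right)} = - 3 \left(\left(r^{2} + 7 r\right) + r\right) = - 3 \left(r^{2} + 8 r\right) = - 24 r - 3 r^{2}$)
$I{\left(F,S \right)} = 236 + S$ ($I{\left(F,S \right)} = S + 236 = 236 + S$)
$I{\left(Q{\left(-19 \right)},A{\left(25 \right)} \right)} - 74065 = \left(236 - 75 \left(8 + 25\right)\right) - 74065 = \left(236 - 75 \cdot 33\right) - 74065 = \left(236 - 2475\right) - 74065 = -2239 - 74065 = -76304$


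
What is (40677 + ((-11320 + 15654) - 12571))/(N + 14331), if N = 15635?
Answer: 16220/14983 ≈ 1.0826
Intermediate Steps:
(40677 + ((-11320 + 15654) - 12571))/(N + 14331) = (40677 + ((-11320 + 15654) - 12571))/(15635 + 14331) = (40677 + (4334 - 12571))/29966 = (40677 - 8237)*(1/29966) = 32440*(1/29966) = 16220/14983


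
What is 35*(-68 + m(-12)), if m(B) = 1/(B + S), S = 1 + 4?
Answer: -2385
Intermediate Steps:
S = 5
m(B) = 1/(5 + B) (m(B) = 1/(B + 5) = 1/(5 + B))
35*(-68 + m(-12)) = 35*(-68 + 1/(5 - 12)) = 35*(-68 + 1/(-7)) = 35*(-68 - ⅐) = 35*(-477/7) = -2385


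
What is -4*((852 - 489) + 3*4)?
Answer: -1500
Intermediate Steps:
-4*((852 - 489) + 3*4) = -4*(363 + 12) = -4*375 = -1500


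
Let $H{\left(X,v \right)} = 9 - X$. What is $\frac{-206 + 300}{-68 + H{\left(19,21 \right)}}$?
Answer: $- \frac{47}{39} \approx -1.2051$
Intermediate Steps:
$\frac{-206 + 300}{-68 + H{\left(19,21 \right)}} = \frac{-206 + 300}{-68 + \left(9 - 19\right)} = \frac{94}{-68 + \left(9 - 19\right)} = \frac{94}{-68 - 10} = \frac{94}{-78} = 94 \left(- \frac{1}{78}\right) = - \frac{47}{39}$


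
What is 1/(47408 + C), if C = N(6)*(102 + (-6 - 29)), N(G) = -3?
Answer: 1/47207 ≈ 2.1183e-5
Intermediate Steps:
C = -201 (C = -3*(102 + (-6 - 29)) = -3*(102 - 35) = -3*67 = -201)
1/(47408 + C) = 1/(47408 - 201) = 1/47207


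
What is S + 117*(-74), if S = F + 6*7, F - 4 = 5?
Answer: -8607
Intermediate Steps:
F = 9 (F = 4 + 5 = 9)
S = 51 (S = 9 + 6*7 = 9 + 42 = 51)
S + 117*(-74) = 51 + 117*(-74) = 51 - 8658 = -8607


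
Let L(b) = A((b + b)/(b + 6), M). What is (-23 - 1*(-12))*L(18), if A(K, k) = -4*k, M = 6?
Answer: 264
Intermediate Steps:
L(b) = -24 (L(b) = -4*6 = -24)
(-23 - 1*(-12))*L(18) = (-23 - 1*(-12))*(-24) = (-23 + 12)*(-24) = -11*(-24) = 264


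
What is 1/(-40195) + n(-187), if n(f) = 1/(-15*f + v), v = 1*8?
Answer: 37382/113068535 ≈ 0.00033061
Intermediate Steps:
v = 8
n(f) = 1/(8 - 15*f) (n(f) = 1/(-15*f + 8) = 1/(8 - 15*f))
1/(-40195) + n(-187) = 1/(-40195) - 1/(-8 + 15*(-187)) = -1/40195 - 1/(-8 - 2805) = -1/40195 - 1/(-2813) = -1/40195 - 1*(-1/2813) = -1/40195 + 1/2813 = 37382/113068535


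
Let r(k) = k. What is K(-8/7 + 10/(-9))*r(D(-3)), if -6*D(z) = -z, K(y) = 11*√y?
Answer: -11*I*√994/42 ≈ -8.2573*I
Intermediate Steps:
D(z) = z/6 (D(z) = -(-1)*z/6 = z/6)
K(-8/7 + 10/(-9))*r(D(-3)) = (11*√(-8/7 + 10/(-9)))*((⅙)*(-3)) = (11*√(-8*⅐ + 10*(-⅑)))*(-½) = (11*√(-8/7 - 10/9))*(-½) = (11*√(-142/63))*(-½) = (11*(I*√994/21))*(-½) = (11*I*√994/21)*(-½) = -11*I*√994/42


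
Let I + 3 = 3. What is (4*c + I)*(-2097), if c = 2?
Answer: -16776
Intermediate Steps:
I = 0 (I = -3 + 3 = 0)
(4*c + I)*(-2097) = (4*2 + 0)*(-2097) = (8 + 0)*(-2097) = 8*(-2097) = -16776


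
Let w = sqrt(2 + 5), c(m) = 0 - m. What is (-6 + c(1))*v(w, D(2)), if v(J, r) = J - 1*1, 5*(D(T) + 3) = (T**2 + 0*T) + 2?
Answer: 7 - 7*sqrt(7) ≈ -11.520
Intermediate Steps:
c(m) = -m
w = sqrt(7) ≈ 2.6458
D(T) = -13/5 + T**2/5 (D(T) = -3 + ((T**2 + 0*T) + 2)/5 = -3 + ((T**2 + 0) + 2)/5 = -3 + (T**2 + 2)/5 = -3 + (2 + T**2)/5 = -3 + (2/5 + T**2/5) = -13/5 + T**2/5)
v(J, r) = -1 + J (v(J, r) = J - 1 = -1 + J)
(-6 + c(1))*v(w, D(2)) = (-6 - 1*1)*(-1 + sqrt(7)) = (-6 - 1)*(-1 + sqrt(7)) = -7*(-1 + sqrt(7)) = 7 - 7*sqrt(7)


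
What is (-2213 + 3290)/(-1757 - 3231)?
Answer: -1077/4988 ≈ -0.21592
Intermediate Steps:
(-2213 + 3290)/(-1757 - 3231) = 1077/(-4988) = 1077*(-1/4988) = -1077/4988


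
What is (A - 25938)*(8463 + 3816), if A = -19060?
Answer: -552530442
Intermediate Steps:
(A - 25938)*(8463 + 3816) = (-19060 - 25938)*(8463 + 3816) = -44998*12279 = -552530442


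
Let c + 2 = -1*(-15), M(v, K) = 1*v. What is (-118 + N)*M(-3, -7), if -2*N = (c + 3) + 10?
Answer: 393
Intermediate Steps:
M(v, K) = v
c = 13 (c = -2 - 1*(-15) = -2 + 15 = 13)
N = -13 (N = -((13 + 3) + 10)/2 = -(16 + 10)/2 = -1/2*26 = -13)
(-118 + N)*M(-3, -7) = (-118 - 13)*(-3) = -131*(-3) = 393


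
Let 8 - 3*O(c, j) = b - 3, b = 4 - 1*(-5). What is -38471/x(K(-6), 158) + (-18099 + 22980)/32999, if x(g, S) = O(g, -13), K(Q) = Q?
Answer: -3808503825/65998 ≈ -57706.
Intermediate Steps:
b = 9 (b = 4 + 5 = 9)
O(c, j) = ⅔ (O(c, j) = 8/3 - (9 - 3)/3 = 8/3 - ⅓*6 = 8/3 - 2 = ⅔)
x(g, S) = ⅔
-38471/x(K(-6), 158) + (-18099 + 22980)/32999 = -38471/⅔ + (-18099 + 22980)/32999 = -38471*3/2 + 4881*(1/32999) = -115413/2 + 4881/32999 = -3808503825/65998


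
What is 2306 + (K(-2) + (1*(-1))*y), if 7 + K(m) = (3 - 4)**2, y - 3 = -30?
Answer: 2327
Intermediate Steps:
y = -27 (y = 3 - 30 = -27)
K(m) = -6 (K(m) = -7 + (3 - 4)**2 = -7 + (-1)**2 = -7 + 1 = -6)
2306 + (K(-2) + (1*(-1))*y) = 2306 + (-6 + (1*(-1))*(-27)) = 2306 + (-6 - 1*(-27)) = 2306 + (-6 + 27) = 2306 + 21 = 2327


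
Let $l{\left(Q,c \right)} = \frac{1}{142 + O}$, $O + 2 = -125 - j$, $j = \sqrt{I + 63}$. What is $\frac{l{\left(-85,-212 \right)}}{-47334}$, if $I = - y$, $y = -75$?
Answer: $- \frac{5}{1372686} - \frac{\sqrt{138}}{4118058} \approx -6.4951 \cdot 10^{-6}$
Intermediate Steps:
$I = 75$ ($I = \left(-1\right) \left(-75\right) = 75$)
$j = \sqrt{138}$ ($j = \sqrt{75 + 63} = \sqrt{138} \approx 11.747$)
$O = -127 - \sqrt{138}$ ($O = -2 - \left(125 + \sqrt{138}\right) = -127 - \sqrt{138} \approx -138.75$)
$l{\left(Q,c \right)} = \frac{1}{15 - \sqrt{138}}$ ($l{\left(Q,c \right)} = \frac{1}{142 - \left(127 + \sqrt{138}\right)} = \frac{1}{15 - \sqrt{138}}$)
$\frac{l{\left(-85,-212 \right)}}{-47334} = \frac{\frac{5}{29} + \frac{\sqrt{138}}{87}}{-47334} = \left(\frac{5}{29} + \frac{\sqrt{138}}{87}\right) \left(- \frac{1}{47334}\right) = - \frac{5}{1372686} - \frac{\sqrt{138}}{4118058}$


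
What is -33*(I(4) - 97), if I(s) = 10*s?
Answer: 1881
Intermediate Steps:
-33*(I(4) - 97) = -33*(10*4 - 97) = -33*(40 - 97) = -33*(-57) = 1881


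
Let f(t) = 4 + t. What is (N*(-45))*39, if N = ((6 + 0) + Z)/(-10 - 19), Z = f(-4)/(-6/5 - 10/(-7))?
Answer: 10530/29 ≈ 363.10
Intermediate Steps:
Z = 0 (Z = (4 - 4)/(-6/5 - 10/(-7)) = 0/(-6*⅕ - 10*(-⅐)) = 0/(-6/5 + 10/7) = 0/(8/35) = 0*(35/8) = 0)
N = -6/29 (N = ((6 + 0) + 0)/(-10 - 19) = (6 + 0)/(-29) = 6*(-1/29) = -6/29 ≈ -0.20690)
(N*(-45))*39 = -6/29*(-45)*39 = (270/29)*39 = 10530/29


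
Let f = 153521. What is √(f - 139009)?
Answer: 4*√907 ≈ 120.47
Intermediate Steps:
√(f - 139009) = √(153521 - 139009) = √14512 = 4*√907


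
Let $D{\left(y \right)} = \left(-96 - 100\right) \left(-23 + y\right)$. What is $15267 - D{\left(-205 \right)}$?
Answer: $-29421$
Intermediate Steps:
$D{\left(y \right)} = 4508 - 196 y$ ($D{\left(y \right)} = - 196 \left(-23 + y\right) = 4508 - 196 y$)
$15267 - D{\left(-205 \right)} = 15267 - \left(4508 - -40180\right) = 15267 - \left(4508 + 40180\right) = 15267 - 44688 = -29421$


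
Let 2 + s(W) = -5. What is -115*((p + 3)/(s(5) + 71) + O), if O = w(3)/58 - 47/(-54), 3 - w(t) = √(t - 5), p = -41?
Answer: -946105/25056 + 115*I*√2/58 ≈ -37.76 + 2.804*I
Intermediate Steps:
s(W) = -7 (s(W) = -2 - 5 = -7)
w(t) = 3 - √(-5 + t) (w(t) = 3 - √(t - 5) = 3 - √(-5 + t))
O = 722/783 - I*√2/58 (O = (3 - √(-5 + 3))/58 - 47/(-54) = (3 - √(-2))*(1/58) - 47*(-1/54) = (3 - I*√2)*(1/58) + 47/54 = (3/58 - I*√2/58) + 47/54 = 722/783 - I*√2/58 ≈ 0.92209 - 0.024383*I)
-115*((p + 3)/(s(5) + 71) + O) = -115*((-41 + 3)/(-7 + 71) + (722/783 - I*√2/58)) = -115*(-38/64 + (722/783 - I*√2/58)) = -115*(-38*1/64 + (722/783 - I*√2/58)) = -115*(-19/32 + (722/783 - I*√2/58)) = -115*(8227/25056 - I*√2/58) = -946105/25056 + 115*I*√2/58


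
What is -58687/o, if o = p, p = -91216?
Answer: 58687/91216 ≈ 0.64338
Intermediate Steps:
o = -91216
-58687/o = -58687/(-91216) = -58687*(-1/91216) = 58687/91216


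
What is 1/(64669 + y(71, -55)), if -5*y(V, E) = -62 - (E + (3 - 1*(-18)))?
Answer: 5/323373 ≈ 1.5462e-5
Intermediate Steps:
y(V, E) = 83/5 + E/5 (y(V, E) = -(-62 - (E + (3 - 1*(-18))))/5 = -(-62 - (E + (3 + 18)))/5 = -(-62 - (E + 21))/5 = -(-62 - (21 + E))/5 = -(-62 + (-21 - E))/5 = -(-83 - E)/5 = 83/5 + E/5)
1/(64669 + y(71, -55)) = 1/(64669 + (83/5 + (⅕)*(-55))) = 1/(64669 + (83/5 - 11)) = 1/(64669 + 28/5) = 1/(323373/5) = 5/323373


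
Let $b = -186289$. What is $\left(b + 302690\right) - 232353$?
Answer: $-115952$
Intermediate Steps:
$\left(b + 302690\right) - 232353 = \left(-186289 + 302690\right) - 232353 = 116401 - 232353 = -115952$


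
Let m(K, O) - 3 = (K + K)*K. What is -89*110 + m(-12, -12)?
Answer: -9499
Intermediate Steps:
m(K, O) = 3 + 2*K² (m(K, O) = 3 + (K + K)*K = 3 + (2*K)*K = 3 + 2*K²)
-89*110 + m(-12, -12) = -89*110 + (3 + 2*(-12)²) = -9790 + (3 + 2*144) = -9790 + (3 + 288) = -9790 + 291 = -9499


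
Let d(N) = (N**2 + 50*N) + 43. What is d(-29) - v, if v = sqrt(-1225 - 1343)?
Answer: -566 - 2*I*sqrt(642) ≈ -566.0 - 50.675*I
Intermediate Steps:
v = 2*I*sqrt(642) (v = sqrt(-2568) = 2*I*sqrt(642) ≈ 50.675*I)
d(N) = 43 + N**2 + 50*N
d(-29) - v = (43 + (-29)**2 + 50*(-29)) - 2*I*sqrt(642) = (43 + 841 - 1450) - 2*I*sqrt(642) = -566 - 2*I*sqrt(642)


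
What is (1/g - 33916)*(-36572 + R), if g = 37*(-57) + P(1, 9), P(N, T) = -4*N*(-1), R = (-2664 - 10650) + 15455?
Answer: 2458138615011/2105 ≈ 1.1678e+9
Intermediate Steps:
R = 2141 (R = -13314 + 15455 = 2141)
P(N, T) = 4*N
g = -2105 (g = 37*(-57) + 4*1 = -2109 + 4 = -2105)
(1/g - 33916)*(-36572 + R) = (1/(-2105) - 33916)*(-36572 + 2141) = (-1/2105 - 33916)*(-34431) = -71393181/2105*(-34431) = 2458138615011/2105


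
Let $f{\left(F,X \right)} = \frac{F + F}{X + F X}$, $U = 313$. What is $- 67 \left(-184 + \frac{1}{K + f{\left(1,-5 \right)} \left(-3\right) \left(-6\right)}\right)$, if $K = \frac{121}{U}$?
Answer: $\frac{62102367}{5029} \approx 12349.0$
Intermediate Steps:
$f{\left(F,X \right)} = \frac{2 F}{X + F X}$
$K = \frac{121}{313} \approx 0.38658$
$- 67 \left(-184 + \frac{1}{K + f{\left(1,-5 \right)} \left(-3\right) \left(-6\right)}\right) = - 67 \left(-184 + \frac{1}{\frac{121}{313} + 2 \cdot 1 \frac{1}{-5} \frac{1}{1 + 1} \left(-3\right) \left(-6\right)}\right) = - 67 \left(-184 + \frac{1}{\frac{121}{313} + 2 \cdot 1 \left(- \frac{1}{5}\right) \frac{1}{2} \left(-3\right) \left(-6\right)}\right) = - 67 \left(-184 + \frac{1}{\frac{121}{313} + \left(- \frac{1}{5}\right) \left(-3\right) \left(-6\right)}\right) = - 67 \left(-184 + \frac{1}{\frac{121}{313} + \frac{3}{5} \left(-6\right)}\right) = - 67 \left(-184 + \frac{1}{\frac{121}{313} - \frac{18}{5}}\right) = - 67 \left(-184 + \frac{1}{- \frac{5029}{1565}}\right) = - 67 \left(-184 - \frac{1565}{5029}\right) = \left(-67\right) \left(- \frac{926901}{5029}\right) = \frac{62102367}{5029}$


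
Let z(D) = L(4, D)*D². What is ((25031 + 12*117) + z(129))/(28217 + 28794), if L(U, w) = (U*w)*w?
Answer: 1107717959/57011 ≈ 19430.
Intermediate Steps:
L(U, w) = U*w²
z(D) = 4*D⁴ (z(D) = (4*D²)*D² = 4*D⁴)
((25031 + 12*117) + z(129))/(28217 + 28794) = ((25031 + 12*117) + 4*129⁴)/(28217 + 28794) = ((25031 + 1404) + 4*276922881)/57011 = (26435 + 1107691524)*(1/57011) = 1107717959*(1/57011) = 1107717959/57011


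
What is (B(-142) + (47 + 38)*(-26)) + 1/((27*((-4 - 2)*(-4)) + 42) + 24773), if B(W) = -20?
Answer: -56782489/25463 ≈ -2230.0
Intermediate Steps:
(B(-142) + (47 + 38)*(-26)) + 1/((27*((-4 - 2)*(-4)) + 42) + 24773) = (-20 + (47 + 38)*(-26)) + 1/((27*((-4 - 2)*(-4)) + 42) + 24773) = (-20 + 85*(-26)) + 1/((27*(-6*(-4)) + 42) + 24773) = (-20 - 2210) + 1/((27*24 + 42) + 24773) = -2230 + 1/((648 + 42) + 24773) = -2230 + 1/(690 + 24773) = -2230 + 1/25463 = -56782489/25463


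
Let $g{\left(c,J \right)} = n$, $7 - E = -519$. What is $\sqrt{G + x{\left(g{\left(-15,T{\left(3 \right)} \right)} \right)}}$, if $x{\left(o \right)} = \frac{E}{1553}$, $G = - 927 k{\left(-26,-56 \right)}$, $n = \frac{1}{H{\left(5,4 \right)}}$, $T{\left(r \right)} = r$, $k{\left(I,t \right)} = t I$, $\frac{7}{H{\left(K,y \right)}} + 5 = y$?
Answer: $\frac{i \sqrt{3255246732130}}{1553} \approx 1161.8 i$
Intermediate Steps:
$E = 526$ ($E = 7 - -519 = 7 + 519 = 526$)
$H{\left(K,y \right)} = \frac{7}{-5 + y}$
$k{\left(I,t \right)} = I t$
$n = - \frac{1}{7}$ ($n = \frac{1}{7 \frac{1}{-5 + 4}} = \frac{1}{7 \frac{1}{-1}} = \frac{1}{7 \left(-1\right)} = \frac{1}{-7} = - \frac{1}{7} \approx -0.14286$)
$g{\left(c,J \right)} = - \frac{1}{7}$
$G = -1349712$ ($G = - 927 \left(\left(-26\right) \left(-56\right)\right) = \left(-927\right) 1456 = -1349712$)
$x{\left(o \right)} = \frac{526}{1553}$
$\sqrt{G + x{\left(g{\left(-15,T{\left(3 \right)} \right)} \right)}} = \sqrt{-1349712 + \frac{526}{1553}} = \sqrt{- \frac{2096102210}{1553}} = \frac{i \sqrt{3255246732130}}{1553}$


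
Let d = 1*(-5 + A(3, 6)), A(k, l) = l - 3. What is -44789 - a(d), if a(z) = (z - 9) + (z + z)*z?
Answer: -44786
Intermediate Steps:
A(k, l) = -3 + l
d = -2 (d = 1*(-5 + (-3 + 6)) = 1*(-5 + 3) = 1*(-2) = -2)
a(z) = -9 + z + 2*z² (a(z) = (-9 + z) + (2*z)*z = (-9 + z) + 2*z² = -9 + z + 2*z²)
-44789 - a(d) = -44789 - (-9 - 2 + 2*(-2)²) = -44789 - (-9 - 2 + 2*4) = -44789 - (-9 - 2 + 8) = -44789 - 1*(-3) = -44789 + 3 = -44786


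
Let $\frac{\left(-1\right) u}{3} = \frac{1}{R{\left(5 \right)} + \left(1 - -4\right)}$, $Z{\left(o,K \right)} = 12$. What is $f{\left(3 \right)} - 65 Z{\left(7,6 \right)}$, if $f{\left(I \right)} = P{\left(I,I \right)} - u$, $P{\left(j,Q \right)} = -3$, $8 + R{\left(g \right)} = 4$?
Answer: $-780$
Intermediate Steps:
$R{\left(g \right)} = -4$ ($R{\left(g \right)} = -8 + 4 = -4$)
$u = -3$ ($u = - \frac{3}{-4 + \left(1 - -4\right)} = - \frac{3}{-4 + \left(1 + 4\right)} = - \frac{3}{-4 + 5} = - \frac{3}{1} = \left(-3\right) 1 = -3$)
$f{\left(I \right)} = 0$ ($f{\left(I \right)} = -3 - -3 = -3 + 3 = 0$)
$f{\left(3 \right)} - 65 Z{\left(7,6 \right)} = 0 - 780 = -780$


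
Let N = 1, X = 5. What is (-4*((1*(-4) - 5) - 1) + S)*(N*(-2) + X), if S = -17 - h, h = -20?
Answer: 129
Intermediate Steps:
S = 3 (S = -17 - 1*(-20) = -17 + 20 = 3)
(-4*((1*(-4) - 5) - 1) + S)*(N*(-2) + X) = (-4*((1*(-4) - 5) - 1) + 3)*(1*(-2) + 5) = (-4*((-4 - 5) - 1) + 3)*(-2 + 5) = (-4*(-9 - 1) + 3)*3 = (-4*(-10) + 3)*3 = (40 + 3)*3 = 43*3 = 129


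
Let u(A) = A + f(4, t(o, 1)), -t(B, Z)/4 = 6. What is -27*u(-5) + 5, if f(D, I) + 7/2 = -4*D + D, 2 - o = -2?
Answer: 1117/2 ≈ 558.50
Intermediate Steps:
o = 4 (o = 2 - 1*(-2) = 2 + 2 = 4)
t(B, Z) = -24 (t(B, Z) = -4*6 = -24)
f(D, I) = -7/2 - 3*D (f(D, I) = -7/2 + (-4*D + D) = -7/2 - 3*D)
u(A) = -31/2 + A (u(A) = A + (-7/2 - 3*4) = A + (-7/2 - 12) = A - 31/2 = -31/2 + A)
-27*u(-5) + 5 = -27*(-31/2 - 5) + 5 = -27*(-41/2) + 5 = 1107/2 + 5 = 1117/2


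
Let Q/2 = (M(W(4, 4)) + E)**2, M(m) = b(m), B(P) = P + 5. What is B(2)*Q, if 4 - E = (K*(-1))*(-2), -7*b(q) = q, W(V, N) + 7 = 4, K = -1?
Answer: 4050/7 ≈ 578.57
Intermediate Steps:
W(V, N) = -3 (W(V, N) = -7 + 4 = -3)
b(q) = -q/7
B(P) = 5 + P
M(m) = -m/7
E = 6 (E = 4 - (-1*(-1))*(-2) = 4 - (-2) = 4 - 1*(-2) = 4 + 2 = 6)
Q = 4050/49 (Q = 2*(-1/7*(-3) + 6)**2 = 2*(3/7 + 6)**2 = 2*(45/7)**2 = 2*(2025/49) = 4050/49 ≈ 82.653)
B(2)*Q = (5 + 2)*(4050/49) = 7*(4050/49) = 4050/7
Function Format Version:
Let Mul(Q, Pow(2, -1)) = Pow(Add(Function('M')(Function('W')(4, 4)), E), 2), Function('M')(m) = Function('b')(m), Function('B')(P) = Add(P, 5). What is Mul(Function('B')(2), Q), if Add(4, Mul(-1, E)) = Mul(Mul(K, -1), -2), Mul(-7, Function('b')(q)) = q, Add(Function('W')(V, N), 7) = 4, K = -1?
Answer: Rational(4050, 7) ≈ 578.57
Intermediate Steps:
Function('W')(V, N) = -3 (Function('W')(V, N) = Add(-7, 4) = -3)
Function('b')(q) = Mul(Rational(-1, 7), q)
Function('B')(P) = Add(5, P)
Function('M')(m) = Mul(Rational(-1, 7), m)
E = 6 (E = Add(4, Mul(-1, Mul(Mul(-1, -1), -2))) = Add(4, Mul(-1, Mul(1, -2))) = Add(4, Mul(-1, -2)) = Add(4, 2) = 6)
Q = Rational(4050, 49) (Q = Mul(2, Pow(Add(Mul(Rational(-1, 7), -3), 6), 2)) = Mul(2, Pow(Add(Rational(3, 7), 6), 2)) = Mul(2, Pow(Rational(45, 7), 2)) = Mul(2, Rational(2025, 49)) = Rational(4050, 49) ≈ 82.653)
Mul(Function('B')(2), Q) = Mul(Add(5, 2), Rational(4050, 49)) = Mul(7, Rational(4050, 49)) = Rational(4050, 7)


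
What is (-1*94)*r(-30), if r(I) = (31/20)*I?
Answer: 4371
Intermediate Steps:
r(I) = 31*I/20 (r(I) = (31*(1/20))*I = 31*I/20)
(-1*94)*r(-30) = (-1*94)*((31/20)*(-30)) = -94*(-93/2) = 4371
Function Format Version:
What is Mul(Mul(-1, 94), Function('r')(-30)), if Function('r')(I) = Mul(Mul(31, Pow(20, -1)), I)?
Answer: 4371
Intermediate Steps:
Function('r')(I) = Mul(Rational(31, 20), I) (Function('r')(I) = Mul(Mul(31, Rational(1, 20)), I) = Mul(Rational(31, 20), I))
Mul(Mul(-1, 94), Function('r')(-30)) = Mul(Mul(-1, 94), Mul(Rational(31, 20), -30)) = Mul(-94, Rational(-93, 2)) = 4371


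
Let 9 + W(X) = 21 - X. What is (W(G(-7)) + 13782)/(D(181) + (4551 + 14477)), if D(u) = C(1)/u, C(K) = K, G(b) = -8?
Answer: 2498162/3444069 ≈ 0.72535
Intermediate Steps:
D(u) = 1/u
W(X) = 12 - X (W(X) = -9 + (21 - X) = 12 - X)
(W(G(-7)) + 13782)/(D(181) + (4551 + 14477)) = ((12 - 1*(-8)) + 13782)/(1/181 + (4551 + 14477)) = ((12 + 8) + 13782)/(1/181 + 19028) = (20 + 13782)/(3444069/181) = 13802*(181/3444069) = 2498162/3444069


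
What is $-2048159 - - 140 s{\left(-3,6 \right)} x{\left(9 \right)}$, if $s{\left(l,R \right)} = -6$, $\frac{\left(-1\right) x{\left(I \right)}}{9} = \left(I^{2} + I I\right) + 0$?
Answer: $-823439$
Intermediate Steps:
$x{\left(I \right)} = - 18 I^{2}$ ($x{\left(I \right)} = - 9 \left(\left(I^{2} + I I\right) + 0\right) = - 9 \left(\left(I^{2} + I^{2}\right) + 0\right) = - 9 \left(2 I^{2} + 0\right) = - 9 \cdot 2 I^{2} = - 18 I^{2}$)
$-2048159 - - 140 s{\left(-3,6 \right)} x{\left(9 \right)} = -2048159 - \left(-140\right) \left(-6\right) \left(- 18 \cdot 9^{2}\right) = -2048159 - 840 \left(\left(-18\right) 81\right) = -2048159 - 840 \left(-1458\right) = -2048159 - -1224720 = -2048159 + 1224720 = -823439$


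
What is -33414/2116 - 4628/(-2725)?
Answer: -40630151/2883050 ≈ -14.093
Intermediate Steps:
-33414/2116 - 4628/(-2725) = -33414*1/2116 - 4628*(-1/2725) = -16707/1058 + 4628/2725 = -40630151/2883050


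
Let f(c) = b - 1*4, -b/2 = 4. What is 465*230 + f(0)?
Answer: 106938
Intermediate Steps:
b = -8 (b = -2*4 = -8)
f(c) = -12 (f(c) = -8 - 1*4 = -8 - 4 = -12)
465*230 + f(0) = 465*230 - 12 = 106950 - 12 = 106938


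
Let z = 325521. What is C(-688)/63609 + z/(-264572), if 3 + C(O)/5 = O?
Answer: -3088594507/2404165764 ≈ -1.2847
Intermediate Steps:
C(O) = -15 + 5*O
C(-688)/63609 + z/(-264572) = (-15 + 5*(-688))/63609 + 325521/(-264572) = (-15 - 3440)*(1/63609) + 325521*(-1/264572) = -3455*1/63609 - 46503/37796 = -3455/63609 - 46503/37796 = -3088594507/2404165764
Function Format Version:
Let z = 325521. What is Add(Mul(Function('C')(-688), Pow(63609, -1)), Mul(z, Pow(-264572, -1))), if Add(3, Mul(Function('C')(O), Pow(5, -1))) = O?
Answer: Rational(-3088594507, 2404165764) ≈ -1.2847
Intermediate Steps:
Function('C')(O) = Add(-15, Mul(5, O))
Add(Mul(Function('C')(-688), Pow(63609, -1)), Mul(z, Pow(-264572, -1))) = Add(Mul(Add(-15, Mul(5, -688)), Pow(63609, -1)), Mul(325521, Pow(-264572, -1))) = Add(Mul(Add(-15, -3440), Rational(1, 63609)), Mul(325521, Rational(-1, 264572))) = Add(Mul(-3455, Rational(1, 63609)), Rational(-46503, 37796)) = Add(Rational(-3455, 63609), Rational(-46503, 37796)) = Rational(-3088594507, 2404165764)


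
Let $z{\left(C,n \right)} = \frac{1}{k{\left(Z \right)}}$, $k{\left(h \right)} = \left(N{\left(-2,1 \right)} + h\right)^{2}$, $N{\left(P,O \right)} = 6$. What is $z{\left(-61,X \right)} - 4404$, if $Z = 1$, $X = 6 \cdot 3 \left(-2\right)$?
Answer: $- \frac{215795}{49} \approx -4404.0$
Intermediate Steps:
$X = -36$ ($X = 18 \left(-2\right) = -36$)
$k{\left(h \right)} = \left(6 + h\right)^{2}$
$z{\left(C,n \right)} = \frac{1}{49}$ ($z{\left(C,n \right)} = \frac{1}{\left(6 + 1\right)^{2}} = \frac{1}{7^{2}} = \frac{1}{49}$)
$z{\left(-61,X \right)} - 4404 = \frac{1}{49} - 4404 = - \frac{215795}{49}$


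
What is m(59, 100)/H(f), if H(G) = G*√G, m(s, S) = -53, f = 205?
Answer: -53*√205/42025 ≈ -0.018057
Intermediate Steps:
H(G) = G^(3/2)
m(59, 100)/H(f) = -53*√205/42025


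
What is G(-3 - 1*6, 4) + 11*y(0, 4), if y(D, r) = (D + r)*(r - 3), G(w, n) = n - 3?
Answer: 45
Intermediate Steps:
G(w, n) = -3 + n
y(D, r) = (-3 + r)*(D + r) (y(D, r) = (D + r)*(-3 + r) = (-3 + r)*(D + r))
G(-3 - 1*6, 4) + 11*y(0, 4) = (-3 + 4) + 11*(4**2 - 3*0 - 3*4 + 0*4) = 1 + 11*(16 + 0 - 12 + 0) = 1 + 11*4 = 1 + 44 = 45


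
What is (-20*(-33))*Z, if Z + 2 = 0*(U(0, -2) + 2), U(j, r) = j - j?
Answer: -1320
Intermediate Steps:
U(j, r) = 0
Z = -2 (Z = -2 + 0*(0 + 2) = -2 + 0*2 = -2 + 0 = -2)
(-20*(-33))*Z = -20*(-33)*(-2) = 660*(-2) = -1320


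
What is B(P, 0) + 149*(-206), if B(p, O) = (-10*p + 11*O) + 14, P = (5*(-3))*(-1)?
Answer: -30830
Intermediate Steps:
P = 15 (P = -15*(-1) = 15)
B(p, O) = 14 - 10*p + 11*O
B(P, 0) + 149*(-206) = (14 - 10*15 + 11*0) + 149*(-206) = (14 - 150 + 0) - 30694 = -136 - 30694 = -30830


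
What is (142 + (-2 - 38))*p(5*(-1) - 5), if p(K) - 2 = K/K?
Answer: 306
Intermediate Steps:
p(K) = 3 (p(K) = 2 + K/K = 2 + 1 = 3)
(142 + (-2 - 38))*p(5*(-1) - 5) = (142 + (-2 - 38))*3 = (142 - 40)*3 = 102*3 = 306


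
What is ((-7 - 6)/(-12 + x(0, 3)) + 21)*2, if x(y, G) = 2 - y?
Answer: 223/5 ≈ 44.600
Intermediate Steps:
((-7 - 6)/(-12 + x(0, 3)) + 21)*2 = ((-7 - 6)/(-12 + (2 - 1*0)) + 21)*2 = (-13/(-12 + (2 + 0)) + 21)*2 = (-13/(-12 + 2) + 21)*2 = (-13/(-10) + 21)*2 = (-13*(-⅒) + 21)*2 = (13/10 + 21)*2 = (223/10)*2 = 223/5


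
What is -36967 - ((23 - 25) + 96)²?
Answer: -45803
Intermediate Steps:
-36967 - ((23 - 25) + 96)² = -36967 - (-2 + 96)² = -36967 - 1*94² = -36967 - 1*8836 = -36967 - 8836 = -45803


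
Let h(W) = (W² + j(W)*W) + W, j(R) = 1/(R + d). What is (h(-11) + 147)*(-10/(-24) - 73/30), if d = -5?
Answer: -498883/960 ≈ -519.67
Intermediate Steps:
j(R) = 1/(-5 + R) (j(R) = 1/(R - 5) = 1/(-5 + R))
h(W) = W + W² + W/(-5 + W) (h(W) = (W² + W/(-5 + W)) + W = W + W² + W/(-5 + W))
(h(-11) + 147)*(-10/(-24) - 73/30) = (-11*(1 + (1 - 11)*(-5 - 11))/(-5 - 11) + 147)*(-10/(-24) - 73/30) = (-11*(1 - 10*(-16))/(-16) + 147)*(-10*(-1/24) - 73*1/30) = (-11*(-1/16)*(1 + 160) + 147)*(5/12 - 73/30) = (-11*(-1/16)*161 + 147)*(-121/60) = (1771/16 + 147)*(-121/60) = (4123/16)*(-121/60) = -498883/960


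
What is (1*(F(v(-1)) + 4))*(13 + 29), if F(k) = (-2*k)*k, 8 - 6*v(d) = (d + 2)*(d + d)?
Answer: -196/3 ≈ -65.333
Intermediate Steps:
v(d) = 4/3 - d*(2 + d)/3 (v(d) = 4/3 - (d + 2)*(d + d)/6 = 4/3 - (2 + d)*2*d/6 = 4/3 - d*(2 + d)/3)
F(k) = -2*k²
(1*(F(v(-1)) + 4))*(13 + 29) = (1*(-2*(4/3 - ⅔*(-1) - ⅓*(-1)²)² + 4))*(13 + 29) = (1*(-2*(4/3 + ⅔ - ⅓*1)² + 4))*42 = (1*(-2*(4/3 + ⅔ - ⅓)² + 4))*42 = (1*(-2*(5/3)² + 4))*42 = (1*(-2*25/9 + 4))*42 = (1*(-50/9 + 4))*42 = (1*(-14/9))*42 = -14/9*42 = -196/3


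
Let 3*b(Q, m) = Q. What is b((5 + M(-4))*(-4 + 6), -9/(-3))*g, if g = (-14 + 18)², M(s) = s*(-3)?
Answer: 544/3 ≈ 181.33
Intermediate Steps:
M(s) = -3*s
b(Q, m) = Q/3
g = 16 (g = 4² = 16)
b((5 + M(-4))*(-4 + 6), -9/(-3))*g = (((5 - 3*(-4))*(-4 + 6))/3)*16 = (((5 + 12)*2)/3)*16 = ((17*2)/3)*16 = ((⅓)*34)*16 = (34/3)*16 = 544/3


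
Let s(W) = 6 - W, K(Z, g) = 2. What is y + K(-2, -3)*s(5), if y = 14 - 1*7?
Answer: 9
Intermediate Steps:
y = 7 (y = 14 - 7 = 7)
y + K(-2, -3)*s(5) = 7 + 2*(6 - 1*5) = 7 + 2*(6 - 5) = 7 + 2*1 = 7 + 2 = 9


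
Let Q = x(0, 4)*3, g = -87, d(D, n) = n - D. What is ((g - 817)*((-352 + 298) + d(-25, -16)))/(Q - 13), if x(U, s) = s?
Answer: -40680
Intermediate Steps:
Q = 12 (Q = 4*3 = 12)
((g - 817)*((-352 + 298) + d(-25, -16)))/(Q - 13) = ((-87 - 817)*((-352 + 298) + (-16 - 1*(-25))))/(12 - 13) = -904*(-54 + (-16 + 25))/(-1) = -904*(-54 + 9)*(-1) = -904*(-45)*(-1) = 40680*(-1) = -40680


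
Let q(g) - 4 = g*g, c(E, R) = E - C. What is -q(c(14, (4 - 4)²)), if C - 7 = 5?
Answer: -8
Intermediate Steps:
C = 12 (C = 7 + 5 = 12)
c(E, R) = -12 + E (c(E, R) = E - 1*12 = E - 12 = -12 + E)
q(g) = 4 + g² (q(g) = 4 + g*g = 4 + g²)
-q(c(14, (4 - 4)²)) = -(4 + (-12 + 14)²) = -(4 + 2²) = -(4 + 4) = -1*8 = -8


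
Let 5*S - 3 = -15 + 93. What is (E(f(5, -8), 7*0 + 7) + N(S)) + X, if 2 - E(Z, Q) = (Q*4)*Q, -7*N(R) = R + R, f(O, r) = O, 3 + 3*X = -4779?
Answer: -62742/35 ≈ -1792.6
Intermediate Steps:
X = -1594 (X = -1 + (⅓)*(-4779) = -1 - 1593 = -1594)
S = 81/5 (S = ⅗ + (-15 + 93)/5 = ⅗ + (⅕)*78 = ⅗ + 78/5 = 81/5 ≈ 16.200)
N(R) = -2*R/7 (N(R) = -(R + R)/7 = -2*R/7)
E(Z, Q) = 2 - 4*Q² (E(Z, Q) = 2 - Q*4*Q = 2 - 4*Q*Q = 2 - 4*Q²)
(E(f(5, -8), 7*0 + 7) + N(S)) + X = ((2 - 4*(7*0 + 7)²) - 2/7*81/5) - 1594 = ((2 - 4*(0 + 7)²) - 162/35) - 1594 = ((2 - 4*7²) - 162/35) - 1594 = ((2 - 4*49) - 162/35) - 1594 = ((2 - 196) - 162/35) - 1594 = (-194 - 162/35) - 1594 = -6952/35 - 1594 = -62742/35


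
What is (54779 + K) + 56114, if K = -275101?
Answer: -164208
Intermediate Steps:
(54779 + K) + 56114 = (54779 - 275101) + 56114 = -220322 + 56114 = -164208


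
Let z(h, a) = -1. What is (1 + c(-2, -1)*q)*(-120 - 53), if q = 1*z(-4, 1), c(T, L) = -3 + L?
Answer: -865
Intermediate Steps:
q = -1 (q = 1*(-1) = -1)
(1 + c(-2, -1)*q)*(-120 - 53) = (1 + (-3 - 1)*(-1))*(-120 - 53) = (1 - 4*(-1))*(-173) = (1 + 4)*(-173) = 5*(-173) = -865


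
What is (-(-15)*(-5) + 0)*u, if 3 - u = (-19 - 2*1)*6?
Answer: -9675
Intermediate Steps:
u = 129 (u = 3 - (-19 - 2*1)*6 = 3 - (-19 - 2)*6 = 3 - (-21)*6 = 3 - 1*(-126) = 3 + 126 = 129)
(-(-15)*(-5) + 0)*u = (-(-15)*(-5) + 0)*129 = (-5*15 + 0)*129 = (-75 + 0)*129 = -75*129 = -9675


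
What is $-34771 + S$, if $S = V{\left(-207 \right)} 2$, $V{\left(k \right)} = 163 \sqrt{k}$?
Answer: $-34771 + 978 i \sqrt{23} \approx -34771.0 + 4690.3 i$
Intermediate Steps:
$S = 978 i \sqrt{23}$ ($S = 163 \sqrt{-207} \cdot 2 = 163 \cdot 3 i \sqrt{23} \cdot 2 = 489 i \sqrt{23} \cdot 2 = 978 i \sqrt{23} \approx 4690.3 i$)
$-34771 + S = -34771 + 978 i \sqrt{23}$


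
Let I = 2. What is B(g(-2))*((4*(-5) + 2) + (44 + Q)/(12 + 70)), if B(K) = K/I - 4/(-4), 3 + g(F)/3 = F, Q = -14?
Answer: 9399/82 ≈ 114.62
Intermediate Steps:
g(F) = -9 + 3*F
B(K) = 1 + K/2 (B(K) = K/2 - 4/(-4) = K*(½) - 4*(-¼) = K/2 + 1 = 1 + K/2)
B(g(-2))*((4*(-5) + 2) + (44 + Q)/(12 + 70)) = (1 + (-9 + 3*(-2))/2)*((4*(-5) + 2) + (44 - 14)/(12 + 70)) = (1 + (-9 - 6)/2)*((-20 + 2) + 30/82) = (1 + (½)*(-15))*(-18 + 30*(1/82)) = (1 - 15/2)*(-18 + 15/41) = -13/2*(-723/41) = 9399/82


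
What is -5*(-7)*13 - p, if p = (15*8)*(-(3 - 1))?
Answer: 695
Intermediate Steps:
p = -240 (p = 120*(-1*2) = 120*(-2) = -240)
-5*(-7)*13 - p = -5*(-7)*13 - 1*(-240) = 35*13 + 240 = 455 + 240 = 695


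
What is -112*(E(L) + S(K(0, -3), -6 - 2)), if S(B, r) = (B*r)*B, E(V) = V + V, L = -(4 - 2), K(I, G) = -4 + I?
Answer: 14784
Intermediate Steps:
L = -2 (L = -1*2 = -2)
E(V) = 2*V
S(B, r) = r*B**2
-112*(E(L) + S(K(0, -3), -6 - 2)) = -112*(2*(-2) + (-6 - 2)*(-4 + 0)**2) = -112*(-4 - 8*(-4)**2) = -112*(-4 - 8*16) = -112*(-4 - 128) = -112*(-132) = 14784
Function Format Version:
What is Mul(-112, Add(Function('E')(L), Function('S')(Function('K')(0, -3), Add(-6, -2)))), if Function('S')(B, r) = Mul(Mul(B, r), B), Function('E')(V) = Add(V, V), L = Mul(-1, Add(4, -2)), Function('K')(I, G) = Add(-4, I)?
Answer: 14784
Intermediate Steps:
L = -2 (L = Mul(-1, 2) = -2)
Function('E')(V) = Mul(2, V)
Function('S')(B, r) = Mul(r, Pow(B, 2))
Mul(-112, Add(Function('E')(L), Function('S')(Function('K')(0, -3), Add(-6, -2)))) = Mul(-112, Add(Mul(2, -2), Mul(Add(-6, -2), Pow(Add(-4, 0), 2)))) = Mul(-112, Add(-4, Mul(-8, Pow(-4, 2)))) = Mul(-112, Add(-4, Mul(-8, 16))) = Mul(-112, Add(-4, -128)) = Mul(-112, -132) = 14784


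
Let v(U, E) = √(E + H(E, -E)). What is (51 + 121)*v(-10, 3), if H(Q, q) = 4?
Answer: 172*√7 ≈ 455.07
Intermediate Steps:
v(U, E) = √(4 + E) (v(U, E) = √(E + 4) = √(4 + E))
(51 + 121)*v(-10, 3) = (51 + 121)*√(4 + 3) = 172*√7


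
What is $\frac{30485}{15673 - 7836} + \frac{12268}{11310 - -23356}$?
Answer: $\frac{576468663}{135838721} \approx 4.2438$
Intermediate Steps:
$\frac{30485}{15673 - 7836} + \frac{12268}{11310 - -23356} = \frac{30485}{7837} + \frac{12268}{11310 + 23356} = 30485 \cdot \frac{1}{7837} + \frac{12268}{34666} = \frac{30485}{7837} + 12268 \cdot \frac{1}{34666} = \frac{30485}{7837} + \frac{6134}{17333} = \frac{576468663}{135838721}$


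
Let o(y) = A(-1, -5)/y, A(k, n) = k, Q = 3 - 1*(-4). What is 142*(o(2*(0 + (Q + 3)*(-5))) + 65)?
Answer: 461571/50 ≈ 9231.4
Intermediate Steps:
Q = 7 (Q = 3 + 4 = 7)
o(y) = -1/y
142*(o(2*(0 + (Q + 3)*(-5))) + 65) = 142*(-1/(2*(0 + (7 + 3)*(-5))) + 65) = 142*(-1/(2*(0 + 10*(-5))) + 65) = 142*(-1/(2*(0 - 50)) + 65) = 142*(-1/(2*(-50)) + 65) = 142*(-1/(-100) + 65) = 142*(-1*(-1/100) + 65) = 142*(1/100 + 65) = 142*(6501/100) = 461571/50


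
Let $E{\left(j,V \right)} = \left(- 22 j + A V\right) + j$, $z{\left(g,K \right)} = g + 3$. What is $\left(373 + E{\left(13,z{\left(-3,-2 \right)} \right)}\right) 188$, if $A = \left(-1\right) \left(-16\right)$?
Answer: $18800$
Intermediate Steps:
$A = 16$
$z{\left(g,K \right)} = 3 + g$
$E{\left(j,V \right)} = - 21 j + 16 V$ ($E{\left(j,V \right)} = \left(- 22 j + 16 V\right) + j = - 21 j + 16 V$)
$\left(373 + E{\left(13,z{\left(-3,-2 \right)} \right)}\right) 188 = \left(373 + \left(\left(-21\right) 13 + 16 \left(3 - 3\right)\right)\right) 188 = \left(373 + \left(-273 + 16 \cdot 0\right)\right) 188 = \left(373 + \left(-273 + 0\right)\right) 188 = \left(373 - 273\right) 188 = 100 \cdot 188 = 18800$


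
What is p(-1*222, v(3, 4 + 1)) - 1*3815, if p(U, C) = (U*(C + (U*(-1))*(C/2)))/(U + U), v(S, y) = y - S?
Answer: -3703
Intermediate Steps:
p(U, C) = C/2 - C*U/4 (p(U, C) = (U*(C + (-U)*(C*(1/2))))/((2*U)) = (U*(C + (-U)*(C/2)))*(1/(2*U)) = (U*(C - C*U/2))*(1/(2*U)) = C/2 - C*U/4)
p(-1*222, v(3, 4 + 1)) - 1*3815 = ((4 + 1) - 1*3)*(2 - (-1)*222)/4 - 1*3815 = (5 - 3)*(2 - 1*(-222))/4 - 3815 = (1/4)*2*(2 + 222) - 3815 = (1/4)*2*224 - 3815 = 112 - 3815 = -3703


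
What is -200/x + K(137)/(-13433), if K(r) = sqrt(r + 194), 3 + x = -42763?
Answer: 100/21383 - sqrt(331)/13433 ≈ 0.0033222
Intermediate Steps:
x = -42766 (x = -3 - 42763 = -42766)
K(r) = sqrt(194 + r)
-200/x + K(137)/(-13433) = -200/(-42766) + sqrt(194 + 137)/(-13433) = -200*(-1/42766) + sqrt(331)*(-1/13433) = 100/21383 - sqrt(331)/13433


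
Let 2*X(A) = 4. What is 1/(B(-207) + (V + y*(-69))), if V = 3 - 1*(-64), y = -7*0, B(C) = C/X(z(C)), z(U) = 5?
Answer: -2/73 ≈ -0.027397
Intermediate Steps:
X(A) = 2 (X(A) = (½)*4 = 2)
B(C) = C/2
y = 0
V = 67 (V = 3 + 64 = 67)
1/(B(-207) + (V + y*(-69))) = 1/((½)*(-207) + (67 + 0*(-69))) = 1/(-207/2 + (67 + 0)) = 1/(-207/2 + 67) = 1/(-73/2) = -2/73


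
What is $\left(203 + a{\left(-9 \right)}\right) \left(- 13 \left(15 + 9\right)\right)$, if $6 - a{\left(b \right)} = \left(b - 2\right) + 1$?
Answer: $-68328$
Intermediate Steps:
$a{\left(b \right)} = 7 - b$ ($a{\left(b \right)} = 6 - \left(\left(b - 2\right) + 1\right) = 6 - \left(\left(-2 + b\right) + 1\right) = 6 - \left(-1 + b\right) = 7 - b$)
$\left(203 + a{\left(-9 \right)}\right) \left(- 13 \left(15 + 9\right)\right) = \left(203 + \left(7 - -9\right)\right) \left(- 13 \left(15 + 9\right)\right) = \left(203 + \left(7 + 9\right)\right) \left(\left(-13\right) 24\right) = \left(203 + 16\right) \left(-312\right) = 219 \left(-312\right) = -68328$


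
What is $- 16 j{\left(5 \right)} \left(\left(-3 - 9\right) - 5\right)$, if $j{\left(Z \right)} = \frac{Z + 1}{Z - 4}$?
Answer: $1632$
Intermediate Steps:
$j{\left(Z \right)} = \frac{1 + Z}{-4 + Z}$
$- 16 j{\left(5 \right)} \left(\left(-3 - 9\right) - 5\right) = - 16 \frac{1 + 5}{-4 + 5} \left(\left(-3 - 9\right) - 5\right) = - 16 \cdot 1^{-1} \cdot 6 \left(-12 - 5\right) = - 16 \cdot 1 \cdot 6 \left(-17\right) = \left(-16\right) 6 \left(-17\right) = \left(-96\right) \left(-17\right) = 1632$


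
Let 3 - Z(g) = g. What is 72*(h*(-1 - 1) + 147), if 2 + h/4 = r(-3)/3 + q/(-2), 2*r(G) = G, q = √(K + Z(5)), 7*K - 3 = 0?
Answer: 12024 + 288*I*√77/7 ≈ 12024.0 + 361.03*I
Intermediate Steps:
K = 3/7 (K = 3/7 + (⅐)*0 = 3/7 + 0 = 3/7 ≈ 0.42857)
Z(g) = 3 - g
q = I*√77/7 (q = √(3/7 + (3 - 1*5)) = √(3/7 + (3 - 5)) = √(3/7 - 2) = √(-11/7) = I*√77/7 ≈ 1.2536*I)
r(G) = G/2
h = -10 - 2*I*√77/7 (h = -8 + 4*(((½)*(-3))/3 + (I*√77/7)/(-2)) = -8 + 4*(-3/2*⅓ + (I*√77/7)*(-½)) = -8 + 4*(-½ - I*√77/14) = -8 + (-2 - 2*I*√77/7) = -10 - 2*I*√77/7 ≈ -10.0 - 2.5071*I)
72*(h*(-1 - 1) + 147) = 72*((-10 - 2*I*√77/7)*(-1 - 1) + 147) = 72*((-10 - 2*I*√77/7)*(-2) + 147) = 72*((20 + 4*I*√77/7) + 147) = 72*(167 + 4*I*√77/7) = 12024 + 288*I*√77/7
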